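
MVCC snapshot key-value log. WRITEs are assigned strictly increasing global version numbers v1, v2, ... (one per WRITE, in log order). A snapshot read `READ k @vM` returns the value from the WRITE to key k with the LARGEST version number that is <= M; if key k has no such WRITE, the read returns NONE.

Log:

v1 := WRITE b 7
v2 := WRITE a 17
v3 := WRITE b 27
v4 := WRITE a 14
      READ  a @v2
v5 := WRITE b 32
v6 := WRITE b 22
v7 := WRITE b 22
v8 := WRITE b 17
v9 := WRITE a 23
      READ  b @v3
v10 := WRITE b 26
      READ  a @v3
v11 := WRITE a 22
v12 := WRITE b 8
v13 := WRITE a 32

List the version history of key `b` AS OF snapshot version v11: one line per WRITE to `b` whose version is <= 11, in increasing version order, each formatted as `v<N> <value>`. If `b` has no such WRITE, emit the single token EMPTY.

Answer: v1 7
v3 27
v5 32
v6 22
v7 22
v8 17
v10 26

Derivation:
Scan writes for key=b with version <= 11:
  v1 WRITE b 7 -> keep
  v2 WRITE a 17 -> skip
  v3 WRITE b 27 -> keep
  v4 WRITE a 14 -> skip
  v5 WRITE b 32 -> keep
  v6 WRITE b 22 -> keep
  v7 WRITE b 22 -> keep
  v8 WRITE b 17 -> keep
  v9 WRITE a 23 -> skip
  v10 WRITE b 26 -> keep
  v11 WRITE a 22 -> skip
  v12 WRITE b 8 -> drop (> snap)
  v13 WRITE a 32 -> skip
Collected: [(1, 7), (3, 27), (5, 32), (6, 22), (7, 22), (8, 17), (10, 26)]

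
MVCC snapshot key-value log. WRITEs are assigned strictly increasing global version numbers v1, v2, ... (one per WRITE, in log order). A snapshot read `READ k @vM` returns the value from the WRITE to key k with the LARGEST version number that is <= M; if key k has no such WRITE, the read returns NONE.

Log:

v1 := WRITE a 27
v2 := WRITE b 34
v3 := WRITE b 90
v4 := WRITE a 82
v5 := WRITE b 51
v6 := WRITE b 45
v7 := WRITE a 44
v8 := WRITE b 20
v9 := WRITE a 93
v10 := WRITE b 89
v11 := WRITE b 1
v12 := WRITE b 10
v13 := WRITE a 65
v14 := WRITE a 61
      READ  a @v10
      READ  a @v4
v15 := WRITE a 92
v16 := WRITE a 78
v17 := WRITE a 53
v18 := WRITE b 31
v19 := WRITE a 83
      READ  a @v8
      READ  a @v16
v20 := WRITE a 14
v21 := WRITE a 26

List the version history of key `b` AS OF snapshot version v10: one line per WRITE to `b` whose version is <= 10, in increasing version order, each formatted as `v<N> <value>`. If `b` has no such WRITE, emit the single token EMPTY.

Scan writes for key=b with version <= 10:
  v1 WRITE a 27 -> skip
  v2 WRITE b 34 -> keep
  v3 WRITE b 90 -> keep
  v4 WRITE a 82 -> skip
  v5 WRITE b 51 -> keep
  v6 WRITE b 45 -> keep
  v7 WRITE a 44 -> skip
  v8 WRITE b 20 -> keep
  v9 WRITE a 93 -> skip
  v10 WRITE b 89 -> keep
  v11 WRITE b 1 -> drop (> snap)
  v12 WRITE b 10 -> drop (> snap)
  v13 WRITE a 65 -> skip
  v14 WRITE a 61 -> skip
  v15 WRITE a 92 -> skip
  v16 WRITE a 78 -> skip
  v17 WRITE a 53 -> skip
  v18 WRITE b 31 -> drop (> snap)
  v19 WRITE a 83 -> skip
  v20 WRITE a 14 -> skip
  v21 WRITE a 26 -> skip
Collected: [(2, 34), (3, 90), (5, 51), (6, 45), (8, 20), (10, 89)]

Answer: v2 34
v3 90
v5 51
v6 45
v8 20
v10 89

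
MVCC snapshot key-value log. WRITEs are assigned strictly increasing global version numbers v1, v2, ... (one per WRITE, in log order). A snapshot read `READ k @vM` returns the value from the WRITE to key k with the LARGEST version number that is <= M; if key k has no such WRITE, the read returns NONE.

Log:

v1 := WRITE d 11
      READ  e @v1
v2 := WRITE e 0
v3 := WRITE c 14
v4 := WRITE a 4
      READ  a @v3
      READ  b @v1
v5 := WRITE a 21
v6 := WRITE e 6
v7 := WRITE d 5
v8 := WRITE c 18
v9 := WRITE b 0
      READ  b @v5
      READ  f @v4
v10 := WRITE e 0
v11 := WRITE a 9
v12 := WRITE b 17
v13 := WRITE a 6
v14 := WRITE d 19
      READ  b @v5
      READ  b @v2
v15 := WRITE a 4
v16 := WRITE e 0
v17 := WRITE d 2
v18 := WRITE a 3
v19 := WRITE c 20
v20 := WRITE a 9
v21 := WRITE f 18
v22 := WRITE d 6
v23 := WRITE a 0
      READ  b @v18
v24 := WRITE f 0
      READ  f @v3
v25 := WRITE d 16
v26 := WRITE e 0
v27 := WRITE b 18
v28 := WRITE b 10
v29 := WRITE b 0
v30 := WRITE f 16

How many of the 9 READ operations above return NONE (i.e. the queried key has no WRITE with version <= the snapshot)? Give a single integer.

Answer: 8

Derivation:
v1: WRITE d=11  (d history now [(1, 11)])
READ e @v1: history=[] -> no version <= 1 -> NONE
v2: WRITE e=0  (e history now [(2, 0)])
v3: WRITE c=14  (c history now [(3, 14)])
v4: WRITE a=4  (a history now [(4, 4)])
READ a @v3: history=[(4, 4)] -> no version <= 3 -> NONE
READ b @v1: history=[] -> no version <= 1 -> NONE
v5: WRITE a=21  (a history now [(4, 4), (5, 21)])
v6: WRITE e=6  (e history now [(2, 0), (6, 6)])
v7: WRITE d=5  (d history now [(1, 11), (7, 5)])
v8: WRITE c=18  (c history now [(3, 14), (8, 18)])
v9: WRITE b=0  (b history now [(9, 0)])
READ b @v5: history=[(9, 0)] -> no version <= 5 -> NONE
READ f @v4: history=[] -> no version <= 4 -> NONE
v10: WRITE e=0  (e history now [(2, 0), (6, 6), (10, 0)])
v11: WRITE a=9  (a history now [(4, 4), (5, 21), (11, 9)])
v12: WRITE b=17  (b history now [(9, 0), (12, 17)])
v13: WRITE a=6  (a history now [(4, 4), (5, 21), (11, 9), (13, 6)])
v14: WRITE d=19  (d history now [(1, 11), (7, 5), (14, 19)])
READ b @v5: history=[(9, 0), (12, 17)] -> no version <= 5 -> NONE
READ b @v2: history=[(9, 0), (12, 17)] -> no version <= 2 -> NONE
v15: WRITE a=4  (a history now [(4, 4), (5, 21), (11, 9), (13, 6), (15, 4)])
v16: WRITE e=0  (e history now [(2, 0), (6, 6), (10, 0), (16, 0)])
v17: WRITE d=2  (d history now [(1, 11), (7, 5), (14, 19), (17, 2)])
v18: WRITE a=3  (a history now [(4, 4), (5, 21), (11, 9), (13, 6), (15, 4), (18, 3)])
v19: WRITE c=20  (c history now [(3, 14), (8, 18), (19, 20)])
v20: WRITE a=9  (a history now [(4, 4), (5, 21), (11, 9), (13, 6), (15, 4), (18, 3), (20, 9)])
v21: WRITE f=18  (f history now [(21, 18)])
v22: WRITE d=6  (d history now [(1, 11), (7, 5), (14, 19), (17, 2), (22, 6)])
v23: WRITE a=0  (a history now [(4, 4), (5, 21), (11, 9), (13, 6), (15, 4), (18, 3), (20, 9), (23, 0)])
READ b @v18: history=[(9, 0), (12, 17)] -> pick v12 -> 17
v24: WRITE f=0  (f history now [(21, 18), (24, 0)])
READ f @v3: history=[(21, 18), (24, 0)] -> no version <= 3 -> NONE
v25: WRITE d=16  (d history now [(1, 11), (7, 5), (14, 19), (17, 2), (22, 6), (25, 16)])
v26: WRITE e=0  (e history now [(2, 0), (6, 6), (10, 0), (16, 0), (26, 0)])
v27: WRITE b=18  (b history now [(9, 0), (12, 17), (27, 18)])
v28: WRITE b=10  (b history now [(9, 0), (12, 17), (27, 18), (28, 10)])
v29: WRITE b=0  (b history now [(9, 0), (12, 17), (27, 18), (28, 10), (29, 0)])
v30: WRITE f=16  (f history now [(21, 18), (24, 0), (30, 16)])
Read results in order: ['NONE', 'NONE', 'NONE', 'NONE', 'NONE', 'NONE', 'NONE', '17', 'NONE']
NONE count = 8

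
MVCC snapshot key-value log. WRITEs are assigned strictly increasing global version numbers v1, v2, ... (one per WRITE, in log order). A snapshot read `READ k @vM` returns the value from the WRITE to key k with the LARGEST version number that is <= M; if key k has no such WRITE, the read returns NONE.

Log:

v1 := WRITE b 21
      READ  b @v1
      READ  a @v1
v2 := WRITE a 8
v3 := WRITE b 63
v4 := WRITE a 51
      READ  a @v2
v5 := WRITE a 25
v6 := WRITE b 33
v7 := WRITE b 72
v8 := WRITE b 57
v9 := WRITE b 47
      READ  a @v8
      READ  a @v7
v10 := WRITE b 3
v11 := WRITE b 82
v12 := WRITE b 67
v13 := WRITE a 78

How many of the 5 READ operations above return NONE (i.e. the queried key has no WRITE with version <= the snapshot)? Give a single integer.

Answer: 1

Derivation:
v1: WRITE b=21  (b history now [(1, 21)])
READ b @v1: history=[(1, 21)] -> pick v1 -> 21
READ a @v1: history=[] -> no version <= 1 -> NONE
v2: WRITE a=8  (a history now [(2, 8)])
v3: WRITE b=63  (b history now [(1, 21), (3, 63)])
v4: WRITE a=51  (a history now [(2, 8), (4, 51)])
READ a @v2: history=[(2, 8), (4, 51)] -> pick v2 -> 8
v5: WRITE a=25  (a history now [(2, 8), (4, 51), (5, 25)])
v6: WRITE b=33  (b history now [(1, 21), (3, 63), (6, 33)])
v7: WRITE b=72  (b history now [(1, 21), (3, 63), (6, 33), (7, 72)])
v8: WRITE b=57  (b history now [(1, 21), (3, 63), (6, 33), (7, 72), (8, 57)])
v9: WRITE b=47  (b history now [(1, 21), (3, 63), (6, 33), (7, 72), (8, 57), (9, 47)])
READ a @v8: history=[(2, 8), (4, 51), (5, 25)] -> pick v5 -> 25
READ a @v7: history=[(2, 8), (4, 51), (5, 25)] -> pick v5 -> 25
v10: WRITE b=3  (b history now [(1, 21), (3, 63), (6, 33), (7, 72), (8, 57), (9, 47), (10, 3)])
v11: WRITE b=82  (b history now [(1, 21), (3, 63), (6, 33), (7, 72), (8, 57), (9, 47), (10, 3), (11, 82)])
v12: WRITE b=67  (b history now [(1, 21), (3, 63), (6, 33), (7, 72), (8, 57), (9, 47), (10, 3), (11, 82), (12, 67)])
v13: WRITE a=78  (a history now [(2, 8), (4, 51), (5, 25), (13, 78)])
Read results in order: ['21', 'NONE', '8', '25', '25']
NONE count = 1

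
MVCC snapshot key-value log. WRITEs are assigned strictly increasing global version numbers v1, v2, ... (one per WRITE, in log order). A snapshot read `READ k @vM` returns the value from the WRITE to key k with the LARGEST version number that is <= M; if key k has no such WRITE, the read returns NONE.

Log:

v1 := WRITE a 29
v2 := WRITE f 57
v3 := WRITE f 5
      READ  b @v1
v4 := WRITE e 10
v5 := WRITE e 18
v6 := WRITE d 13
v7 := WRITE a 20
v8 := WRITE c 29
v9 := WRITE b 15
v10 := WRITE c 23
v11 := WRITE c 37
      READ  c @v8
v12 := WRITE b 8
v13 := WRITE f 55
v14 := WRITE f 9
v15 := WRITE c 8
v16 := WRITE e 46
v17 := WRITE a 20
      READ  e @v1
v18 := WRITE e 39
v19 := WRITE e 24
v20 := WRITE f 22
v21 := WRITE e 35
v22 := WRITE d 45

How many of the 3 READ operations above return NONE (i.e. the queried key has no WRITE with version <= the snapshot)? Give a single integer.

Answer: 2

Derivation:
v1: WRITE a=29  (a history now [(1, 29)])
v2: WRITE f=57  (f history now [(2, 57)])
v3: WRITE f=5  (f history now [(2, 57), (3, 5)])
READ b @v1: history=[] -> no version <= 1 -> NONE
v4: WRITE e=10  (e history now [(4, 10)])
v5: WRITE e=18  (e history now [(4, 10), (5, 18)])
v6: WRITE d=13  (d history now [(6, 13)])
v7: WRITE a=20  (a history now [(1, 29), (7, 20)])
v8: WRITE c=29  (c history now [(8, 29)])
v9: WRITE b=15  (b history now [(9, 15)])
v10: WRITE c=23  (c history now [(8, 29), (10, 23)])
v11: WRITE c=37  (c history now [(8, 29), (10, 23), (11, 37)])
READ c @v8: history=[(8, 29), (10, 23), (11, 37)] -> pick v8 -> 29
v12: WRITE b=8  (b history now [(9, 15), (12, 8)])
v13: WRITE f=55  (f history now [(2, 57), (3, 5), (13, 55)])
v14: WRITE f=9  (f history now [(2, 57), (3, 5), (13, 55), (14, 9)])
v15: WRITE c=8  (c history now [(8, 29), (10, 23), (11, 37), (15, 8)])
v16: WRITE e=46  (e history now [(4, 10), (5, 18), (16, 46)])
v17: WRITE a=20  (a history now [(1, 29), (7, 20), (17, 20)])
READ e @v1: history=[(4, 10), (5, 18), (16, 46)] -> no version <= 1 -> NONE
v18: WRITE e=39  (e history now [(4, 10), (5, 18), (16, 46), (18, 39)])
v19: WRITE e=24  (e history now [(4, 10), (5, 18), (16, 46), (18, 39), (19, 24)])
v20: WRITE f=22  (f history now [(2, 57), (3, 5), (13, 55), (14, 9), (20, 22)])
v21: WRITE e=35  (e history now [(4, 10), (5, 18), (16, 46), (18, 39), (19, 24), (21, 35)])
v22: WRITE d=45  (d history now [(6, 13), (22, 45)])
Read results in order: ['NONE', '29', 'NONE']
NONE count = 2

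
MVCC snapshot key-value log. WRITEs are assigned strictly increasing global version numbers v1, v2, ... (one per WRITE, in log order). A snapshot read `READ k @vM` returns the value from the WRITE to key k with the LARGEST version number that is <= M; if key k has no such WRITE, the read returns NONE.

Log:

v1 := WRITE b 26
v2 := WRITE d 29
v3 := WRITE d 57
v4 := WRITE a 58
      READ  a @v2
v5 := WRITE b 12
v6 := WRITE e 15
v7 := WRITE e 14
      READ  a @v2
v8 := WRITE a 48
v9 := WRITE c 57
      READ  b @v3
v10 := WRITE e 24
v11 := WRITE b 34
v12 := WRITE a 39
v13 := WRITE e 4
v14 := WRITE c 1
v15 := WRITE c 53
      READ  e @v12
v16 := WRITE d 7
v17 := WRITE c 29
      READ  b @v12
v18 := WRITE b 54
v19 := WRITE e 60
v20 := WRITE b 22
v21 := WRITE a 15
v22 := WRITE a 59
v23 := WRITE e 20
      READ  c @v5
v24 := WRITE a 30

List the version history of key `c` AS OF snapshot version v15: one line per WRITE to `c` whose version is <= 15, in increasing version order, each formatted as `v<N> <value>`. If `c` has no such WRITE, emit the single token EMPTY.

Answer: v9 57
v14 1
v15 53

Derivation:
Scan writes for key=c with version <= 15:
  v1 WRITE b 26 -> skip
  v2 WRITE d 29 -> skip
  v3 WRITE d 57 -> skip
  v4 WRITE a 58 -> skip
  v5 WRITE b 12 -> skip
  v6 WRITE e 15 -> skip
  v7 WRITE e 14 -> skip
  v8 WRITE a 48 -> skip
  v9 WRITE c 57 -> keep
  v10 WRITE e 24 -> skip
  v11 WRITE b 34 -> skip
  v12 WRITE a 39 -> skip
  v13 WRITE e 4 -> skip
  v14 WRITE c 1 -> keep
  v15 WRITE c 53 -> keep
  v16 WRITE d 7 -> skip
  v17 WRITE c 29 -> drop (> snap)
  v18 WRITE b 54 -> skip
  v19 WRITE e 60 -> skip
  v20 WRITE b 22 -> skip
  v21 WRITE a 15 -> skip
  v22 WRITE a 59 -> skip
  v23 WRITE e 20 -> skip
  v24 WRITE a 30 -> skip
Collected: [(9, 57), (14, 1), (15, 53)]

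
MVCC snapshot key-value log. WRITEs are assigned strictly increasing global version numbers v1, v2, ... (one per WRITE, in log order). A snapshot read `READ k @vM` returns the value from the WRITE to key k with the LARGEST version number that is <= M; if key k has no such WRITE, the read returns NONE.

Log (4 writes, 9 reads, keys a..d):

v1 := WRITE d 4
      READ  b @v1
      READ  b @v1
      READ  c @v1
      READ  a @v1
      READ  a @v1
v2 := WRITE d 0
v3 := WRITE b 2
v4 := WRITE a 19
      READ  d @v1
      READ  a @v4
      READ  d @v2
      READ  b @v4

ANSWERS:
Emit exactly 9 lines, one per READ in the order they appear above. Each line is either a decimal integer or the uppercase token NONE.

Answer: NONE
NONE
NONE
NONE
NONE
4
19
0
2

Derivation:
v1: WRITE d=4  (d history now [(1, 4)])
READ b @v1: history=[] -> no version <= 1 -> NONE
READ b @v1: history=[] -> no version <= 1 -> NONE
READ c @v1: history=[] -> no version <= 1 -> NONE
READ a @v1: history=[] -> no version <= 1 -> NONE
READ a @v1: history=[] -> no version <= 1 -> NONE
v2: WRITE d=0  (d history now [(1, 4), (2, 0)])
v3: WRITE b=2  (b history now [(3, 2)])
v4: WRITE a=19  (a history now [(4, 19)])
READ d @v1: history=[(1, 4), (2, 0)] -> pick v1 -> 4
READ a @v4: history=[(4, 19)] -> pick v4 -> 19
READ d @v2: history=[(1, 4), (2, 0)] -> pick v2 -> 0
READ b @v4: history=[(3, 2)] -> pick v3 -> 2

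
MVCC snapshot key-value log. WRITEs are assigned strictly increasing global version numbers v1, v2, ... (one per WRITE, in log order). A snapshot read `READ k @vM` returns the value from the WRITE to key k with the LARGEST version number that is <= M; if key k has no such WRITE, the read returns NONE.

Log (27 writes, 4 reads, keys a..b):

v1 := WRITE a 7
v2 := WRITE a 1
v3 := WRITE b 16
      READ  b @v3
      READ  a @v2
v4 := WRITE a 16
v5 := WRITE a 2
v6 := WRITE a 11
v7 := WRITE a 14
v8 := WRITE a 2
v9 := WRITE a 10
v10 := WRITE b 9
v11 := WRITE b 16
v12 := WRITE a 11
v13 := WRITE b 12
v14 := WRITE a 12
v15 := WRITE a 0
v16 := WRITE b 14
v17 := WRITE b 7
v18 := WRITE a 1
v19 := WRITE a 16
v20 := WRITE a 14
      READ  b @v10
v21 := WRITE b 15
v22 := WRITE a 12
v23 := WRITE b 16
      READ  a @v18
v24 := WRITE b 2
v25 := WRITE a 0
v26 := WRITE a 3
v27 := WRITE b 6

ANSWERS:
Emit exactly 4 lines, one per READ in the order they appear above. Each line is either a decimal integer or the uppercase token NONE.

Answer: 16
1
9
1

Derivation:
v1: WRITE a=7  (a history now [(1, 7)])
v2: WRITE a=1  (a history now [(1, 7), (2, 1)])
v3: WRITE b=16  (b history now [(3, 16)])
READ b @v3: history=[(3, 16)] -> pick v3 -> 16
READ a @v2: history=[(1, 7), (2, 1)] -> pick v2 -> 1
v4: WRITE a=16  (a history now [(1, 7), (2, 1), (4, 16)])
v5: WRITE a=2  (a history now [(1, 7), (2, 1), (4, 16), (5, 2)])
v6: WRITE a=11  (a history now [(1, 7), (2, 1), (4, 16), (5, 2), (6, 11)])
v7: WRITE a=14  (a history now [(1, 7), (2, 1), (4, 16), (5, 2), (6, 11), (7, 14)])
v8: WRITE a=2  (a history now [(1, 7), (2, 1), (4, 16), (5, 2), (6, 11), (7, 14), (8, 2)])
v9: WRITE a=10  (a history now [(1, 7), (2, 1), (4, 16), (5, 2), (6, 11), (7, 14), (8, 2), (9, 10)])
v10: WRITE b=9  (b history now [(3, 16), (10, 9)])
v11: WRITE b=16  (b history now [(3, 16), (10, 9), (11, 16)])
v12: WRITE a=11  (a history now [(1, 7), (2, 1), (4, 16), (5, 2), (6, 11), (7, 14), (8, 2), (9, 10), (12, 11)])
v13: WRITE b=12  (b history now [(3, 16), (10, 9), (11, 16), (13, 12)])
v14: WRITE a=12  (a history now [(1, 7), (2, 1), (4, 16), (5, 2), (6, 11), (7, 14), (8, 2), (9, 10), (12, 11), (14, 12)])
v15: WRITE a=0  (a history now [(1, 7), (2, 1), (4, 16), (5, 2), (6, 11), (7, 14), (8, 2), (9, 10), (12, 11), (14, 12), (15, 0)])
v16: WRITE b=14  (b history now [(3, 16), (10, 9), (11, 16), (13, 12), (16, 14)])
v17: WRITE b=7  (b history now [(3, 16), (10, 9), (11, 16), (13, 12), (16, 14), (17, 7)])
v18: WRITE a=1  (a history now [(1, 7), (2, 1), (4, 16), (5, 2), (6, 11), (7, 14), (8, 2), (9, 10), (12, 11), (14, 12), (15, 0), (18, 1)])
v19: WRITE a=16  (a history now [(1, 7), (2, 1), (4, 16), (5, 2), (6, 11), (7, 14), (8, 2), (9, 10), (12, 11), (14, 12), (15, 0), (18, 1), (19, 16)])
v20: WRITE a=14  (a history now [(1, 7), (2, 1), (4, 16), (5, 2), (6, 11), (7, 14), (8, 2), (9, 10), (12, 11), (14, 12), (15, 0), (18, 1), (19, 16), (20, 14)])
READ b @v10: history=[(3, 16), (10, 9), (11, 16), (13, 12), (16, 14), (17, 7)] -> pick v10 -> 9
v21: WRITE b=15  (b history now [(3, 16), (10, 9), (11, 16), (13, 12), (16, 14), (17, 7), (21, 15)])
v22: WRITE a=12  (a history now [(1, 7), (2, 1), (4, 16), (5, 2), (6, 11), (7, 14), (8, 2), (9, 10), (12, 11), (14, 12), (15, 0), (18, 1), (19, 16), (20, 14), (22, 12)])
v23: WRITE b=16  (b history now [(3, 16), (10, 9), (11, 16), (13, 12), (16, 14), (17, 7), (21, 15), (23, 16)])
READ a @v18: history=[(1, 7), (2, 1), (4, 16), (5, 2), (6, 11), (7, 14), (8, 2), (9, 10), (12, 11), (14, 12), (15, 0), (18, 1), (19, 16), (20, 14), (22, 12)] -> pick v18 -> 1
v24: WRITE b=2  (b history now [(3, 16), (10, 9), (11, 16), (13, 12), (16, 14), (17, 7), (21, 15), (23, 16), (24, 2)])
v25: WRITE a=0  (a history now [(1, 7), (2, 1), (4, 16), (5, 2), (6, 11), (7, 14), (8, 2), (9, 10), (12, 11), (14, 12), (15, 0), (18, 1), (19, 16), (20, 14), (22, 12), (25, 0)])
v26: WRITE a=3  (a history now [(1, 7), (2, 1), (4, 16), (5, 2), (6, 11), (7, 14), (8, 2), (9, 10), (12, 11), (14, 12), (15, 0), (18, 1), (19, 16), (20, 14), (22, 12), (25, 0), (26, 3)])
v27: WRITE b=6  (b history now [(3, 16), (10, 9), (11, 16), (13, 12), (16, 14), (17, 7), (21, 15), (23, 16), (24, 2), (27, 6)])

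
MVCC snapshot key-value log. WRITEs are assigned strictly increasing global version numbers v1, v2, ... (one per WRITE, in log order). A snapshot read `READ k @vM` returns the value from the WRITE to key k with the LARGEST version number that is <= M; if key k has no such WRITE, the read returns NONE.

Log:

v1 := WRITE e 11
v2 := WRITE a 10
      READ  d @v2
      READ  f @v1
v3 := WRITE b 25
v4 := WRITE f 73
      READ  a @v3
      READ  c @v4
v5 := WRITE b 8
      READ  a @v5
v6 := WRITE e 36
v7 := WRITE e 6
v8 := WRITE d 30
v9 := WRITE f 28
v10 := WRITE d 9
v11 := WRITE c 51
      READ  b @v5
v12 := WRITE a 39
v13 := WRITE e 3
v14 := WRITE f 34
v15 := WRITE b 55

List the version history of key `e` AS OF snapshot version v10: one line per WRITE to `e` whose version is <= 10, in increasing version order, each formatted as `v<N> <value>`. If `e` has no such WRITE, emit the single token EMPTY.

Answer: v1 11
v6 36
v7 6

Derivation:
Scan writes for key=e with version <= 10:
  v1 WRITE e 11 -> keep
  v2 WRITE a 10 -> skip
  v3 WRITE b 25 -> skip
  v4 WRITE f 73 -> skip
  v5 WRITE b 8 -> skip
  v6 WRITE e 36 -> keep
  v7 WRITE e 6 -> keep
  v8 WRITE d 30 -> skip
  v9 WRITE f 28 -> skip
  v10 WRITE d 9 -> skip
  v11 WRITE c 51 -> skip
  v12 WRITE a 39 -> skip
  v13 WRITE e 3 -> drop (> snap)
  v14 WRITE f 34 -> skip
  v15 WRITE b 55 -> skip
Collected: [(1, 11), (6, 36), (7, 6)]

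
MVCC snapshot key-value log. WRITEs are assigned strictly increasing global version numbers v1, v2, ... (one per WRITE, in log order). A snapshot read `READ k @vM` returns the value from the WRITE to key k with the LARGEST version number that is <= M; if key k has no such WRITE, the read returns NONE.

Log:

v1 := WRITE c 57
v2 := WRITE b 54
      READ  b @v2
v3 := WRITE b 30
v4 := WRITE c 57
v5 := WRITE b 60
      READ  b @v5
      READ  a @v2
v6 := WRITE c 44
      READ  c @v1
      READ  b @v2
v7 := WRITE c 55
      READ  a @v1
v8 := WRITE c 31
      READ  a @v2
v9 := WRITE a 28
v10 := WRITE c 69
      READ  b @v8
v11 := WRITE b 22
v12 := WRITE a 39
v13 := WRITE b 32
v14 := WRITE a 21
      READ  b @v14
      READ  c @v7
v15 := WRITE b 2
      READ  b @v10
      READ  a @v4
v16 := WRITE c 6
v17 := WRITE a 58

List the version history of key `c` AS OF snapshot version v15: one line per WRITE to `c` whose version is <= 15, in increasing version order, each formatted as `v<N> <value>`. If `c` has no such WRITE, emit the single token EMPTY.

Scan writes for key=c with version <= 15:
  v1 WRITE c 57 -> keep
  v2 WRITE b 54 -> skip
  v3 WRITE b 30 -> skip
  v4 WRITE c 57 -> keep
  v5 WRITE b 60 -> skip
  v6 WRITE c 44 -> keep
  v7 WRITE c 55 -> keep
  v8 WRITE c 31 -> keep
  v9 WRITE a 28 -> skip
  v10 WRITE c 69 -> keep
  v11 WRITE b 22 -> skip
  v12 WRITE a 39 -> skip
  v13 WRITE b 32 -> skip
  v14 WRITE a 21 -> skip
  v15 WRITE b 2 -> skip
  v16 WRITE c 6 -> drop (> snap)
  v17 WRITE a 58 -> skip
Collected: [(1, 57), (4, 57), (6, 44), (7, 55), (8, 31), (10, 69)]

Answer: v1 57
v4 57
v6 44
v7 55
v8 31
v10 69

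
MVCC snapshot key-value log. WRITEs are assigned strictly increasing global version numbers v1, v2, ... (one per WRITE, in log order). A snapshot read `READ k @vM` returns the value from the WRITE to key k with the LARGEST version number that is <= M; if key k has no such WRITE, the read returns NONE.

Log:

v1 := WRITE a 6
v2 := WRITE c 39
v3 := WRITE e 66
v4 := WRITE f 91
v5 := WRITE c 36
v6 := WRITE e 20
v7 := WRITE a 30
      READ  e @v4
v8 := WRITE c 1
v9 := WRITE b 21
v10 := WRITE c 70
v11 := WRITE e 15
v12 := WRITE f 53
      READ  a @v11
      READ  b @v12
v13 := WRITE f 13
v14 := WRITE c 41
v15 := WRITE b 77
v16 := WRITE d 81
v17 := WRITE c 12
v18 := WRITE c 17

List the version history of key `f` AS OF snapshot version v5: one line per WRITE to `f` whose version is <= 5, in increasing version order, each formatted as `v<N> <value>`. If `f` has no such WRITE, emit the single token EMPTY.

Answer: v4 91

Derivation:
Scan writes for key=f with version <= 5:
  v1 WRITE a 6 -> skip
  v2 WRITE c 39 -> skip
  v3 WRITE e 66 -> skip
  v4 WRITE f 91 -> keep
  v5 WRITE c 36 -> skip
  v6 WRITE e 20 -> skip
  v7 WRITE a 30 -> skip
  v8 WRITE c 1 -> skip
  v9 WRITE b 21 -> skip
  v10 WRITE c 70 -> skip
  v11 WRITE e 15 -> skip
  v12 WRITE f 53 -> drop (> snap)
  v13 WRITE f 13 -> drop (> snap)
  v14 WRITE c 41 -> skip
  v15 WRITE b 77 -> skip
  v16 WRITE d 81 -> skip
  v17 WRITE c 12 -> skip
  v18 WRITE c 17 -> skip
Collected: [(4, 91)]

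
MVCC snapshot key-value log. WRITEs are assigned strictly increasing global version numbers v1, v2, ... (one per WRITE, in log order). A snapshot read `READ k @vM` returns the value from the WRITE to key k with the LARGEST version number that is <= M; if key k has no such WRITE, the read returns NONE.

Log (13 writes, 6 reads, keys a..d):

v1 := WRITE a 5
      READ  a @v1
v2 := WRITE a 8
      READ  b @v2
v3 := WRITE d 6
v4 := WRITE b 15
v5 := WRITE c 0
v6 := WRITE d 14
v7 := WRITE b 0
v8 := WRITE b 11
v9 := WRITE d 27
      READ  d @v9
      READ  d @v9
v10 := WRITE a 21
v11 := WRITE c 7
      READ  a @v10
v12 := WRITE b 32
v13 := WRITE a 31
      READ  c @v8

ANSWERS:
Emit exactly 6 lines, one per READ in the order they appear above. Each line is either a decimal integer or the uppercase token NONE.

Answer: 5
NONE
27
27
21
0

Derivation:
v1: WRITE a=5  (a history now [(1, 5)])
READ a @v1: history=[(1, 5)] -> pick v1 -> 5
v2: WRITE a=8  (a history now [(1, 5), (2, 8)])
READ b @v2: history=[] -> no version <= 2 -> NONE
v3: WRITE d=6  (d history now [(3, 6)])
v4: WRITE b=15  (b history now [(4, 15)])
v5: WRITE c=0  (c history now [(5, 0)])
v6: WRITE d=14  (d history now [(3, 6), (6, 14)])
v7: WRITE b=0  (b history now [(4, 15), (7, 0)])
v8: WRITE b=11  (b history now [(4, 15), (7, 0), (8, 11)])
v9: WRITE d=27  (d history now [(3, 6), (6, 14), (9, 27)])
READ d @v9: history=[(3, 6), (6, 14), (9, 27)] -> pick v9 -> 27
READ d @v9: history=[(3, 6), (6, 14), (9, 27)] -> pick v9 -> 27
v10: WRITE a=21  (a history now [(1, 5), (2, 8), (10, 21)])
v11: WRITE c=7  (c history now [(5, 0), (11, 7)])
READ a @v10: history=[(1, 5), (2, 8), (10, 21)] -> pick v10 -> 21
v12: WRITE b=32  (b history now [(4, 15), (7, 0), (8, 11), (12, 32)])
v13: WRITE a=31  (a history now [(1, 5), (2, 8), (10, 21), (13, 31)])
READ c @v8: history=[(5, 0), (11, 7)] -> pick v5 -> 0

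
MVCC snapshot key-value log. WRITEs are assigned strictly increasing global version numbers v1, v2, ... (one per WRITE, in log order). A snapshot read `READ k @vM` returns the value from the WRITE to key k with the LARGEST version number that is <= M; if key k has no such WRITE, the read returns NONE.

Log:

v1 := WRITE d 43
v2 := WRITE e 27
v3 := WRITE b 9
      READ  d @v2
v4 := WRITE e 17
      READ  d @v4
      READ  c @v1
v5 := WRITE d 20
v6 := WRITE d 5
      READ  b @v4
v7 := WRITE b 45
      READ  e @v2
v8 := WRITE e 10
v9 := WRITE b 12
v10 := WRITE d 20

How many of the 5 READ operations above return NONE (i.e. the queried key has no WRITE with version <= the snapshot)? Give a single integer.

Answer: 1

Derivation:
v1: WRITE d=43  (d history now [(1, 43)])
v2: WRITE e=27  (e history now [(2, 27)])
v3: WRITE b=9  (b history now [(3, 9)])
READ d @v2: history=[(1, 43)] -> pick v1 -> 43
v4: WRITE e=17  (e history now [(2, 27), (4, 17)])
READ d @v4: history=[(1, 43)] -> pick v1 -> 43
READ c @v1: history=[] -> no version <= 1 -> NONE
v5: WRITE d=20  (d history now [(1, 43), (5, 20)])
v6: WRITE d=5  (d history now [(1, 43), (5, 20), (6, 5)])
READ b @v4: history=[(3, 9)] -> pick v3 -> 9
v7: WRITE b=45  (b history now [(3, 9), (7, 45)])
READ e @v2: history=[(2, 27), (4, 17)] -> pick v2 -> 27
v8: WRITE e=10  (e history now [(2, 27), (4, 17), (8, 10)])
v9: WRITE b=12  (b history now [(3, 9), (7, 45), (9, 12)])
v10: WRITE d=20  (d history now [(1, 43), (5, 20), (6, 5), (10, 20)])
Read results in order: ['43', '43', 'NONE', '9', '27']
NONE count = 1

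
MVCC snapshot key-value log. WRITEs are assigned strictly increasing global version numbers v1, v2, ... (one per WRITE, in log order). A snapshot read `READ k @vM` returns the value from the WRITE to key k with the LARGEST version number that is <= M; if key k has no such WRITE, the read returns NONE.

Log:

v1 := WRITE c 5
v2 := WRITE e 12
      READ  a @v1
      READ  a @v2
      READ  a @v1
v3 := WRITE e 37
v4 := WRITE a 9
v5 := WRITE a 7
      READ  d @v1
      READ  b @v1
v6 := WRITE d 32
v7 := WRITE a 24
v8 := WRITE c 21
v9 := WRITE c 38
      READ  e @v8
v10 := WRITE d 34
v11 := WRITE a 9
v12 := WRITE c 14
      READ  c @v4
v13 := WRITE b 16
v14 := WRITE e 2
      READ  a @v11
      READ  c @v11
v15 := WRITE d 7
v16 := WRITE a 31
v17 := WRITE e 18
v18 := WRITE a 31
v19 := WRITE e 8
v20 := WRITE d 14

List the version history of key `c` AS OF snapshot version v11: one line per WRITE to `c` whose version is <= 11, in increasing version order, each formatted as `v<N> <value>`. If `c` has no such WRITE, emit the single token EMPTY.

Scan writes for key=c with version <= 11:
  v1 WRITE c 5 -> keep
  v2 WRITE e 12 -> skip
  v3 WRITE e 37 -> skip
  v4 WRITE a 9 -> skip
  v5 WRITE a 7 -> skip
  v6 WRITE d 32 -> skip
  v7 WRITE a 24 -> skip
  v8 WRITE c 21 -> keep
  v9 WRITE c 38 -> keep
  v10 WRITE d 34 -> skip
  v11 WRITE a 9 -> skip
  v12 WRITE c 14 -> drop (> snap)
  v13 WRITE b 16 -> skip
  v14 WRITE e 2 -> skip
  v15 WRITE d 7 -> skip
  v16 WRITE a 31 -> skip
  v17 WRITE e 18 -> skip
  v18 WRITE a 31 -> skip
  v19 WRITE e 8 -> skip
  v20 WRITE d 14 -> skip
Collected: [(1, 5), (8, 21), (9, 38)]

Answer: v1 5
v8 21
v9 38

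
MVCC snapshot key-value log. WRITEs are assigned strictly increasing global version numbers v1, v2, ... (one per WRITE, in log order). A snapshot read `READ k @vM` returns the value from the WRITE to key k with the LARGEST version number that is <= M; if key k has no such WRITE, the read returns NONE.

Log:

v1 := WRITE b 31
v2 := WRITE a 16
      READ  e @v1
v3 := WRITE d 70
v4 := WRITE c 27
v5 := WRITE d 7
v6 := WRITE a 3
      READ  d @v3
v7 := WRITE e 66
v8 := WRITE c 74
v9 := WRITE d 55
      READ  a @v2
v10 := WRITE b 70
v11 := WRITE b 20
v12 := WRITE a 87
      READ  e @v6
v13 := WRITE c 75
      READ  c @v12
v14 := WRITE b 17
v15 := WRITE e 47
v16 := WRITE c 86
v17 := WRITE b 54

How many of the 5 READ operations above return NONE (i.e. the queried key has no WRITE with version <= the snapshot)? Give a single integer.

Answer: 2

Derivation:
v1: WRITE b=31  (b history now [(1, 31)])
v2: WRITE a=16  (a history now [(2, 16)])
READ e @v1: history=[] -> no version <= 1 -> NONE
v3: WRITE d=70  (d history now [(3, 70)])
v4: WRITE c=27  (c history now [(4, 27)])
v5: WRITE d=7  (d history now [(3, 70), (5, 7)])
v6: WRITE a=3  (a history now [(2, 16), (6, 3)])
READ d @v3: history=[(3, 70), (5, 7)] -> pick v3 -> 70
v7: WRITE e=66  (e history now [(7, 66)])
v8: WRITE c=74  (c history now [(4, 27), (8, 74)])
v9: WRITE d=55  (d history now [(3, 70), (5, 7), (9, 55)])
READ a @v2: history=[(2, 16), (6, 3)] -> pick v2 -> 16
v10: WRITE b=70  (b history now [(1, 31), (10, 70)])
v11: WRITE b=20  (b history now [(1, 31), (10, 70), (11, 20)])
v12: WRITE a=87  (a history now [(2, 16), (6, 3), (12, 87)])
READ e @v6: history=[(7, 66)] -> no version <= 6 -> NONE
v13: WRITE c=75  (c history now [(4, 27), (8, 74), (13, 75)])
READ c @v12: history=[(4, 27), (8, 74), (13, 75)] -> pick v8 -> 74
v14: WRITE b=17  (b history now [(1, 31), (10, 70), (11, 20), (14, 17)])
v15: WRITE e=47  (e history now [(7, 66), (15, 47)])
v16: WRITE c=86  (c history now [(4, 27), (8, 74), (13, 75), (16, 86)])
v17: WRITE b=54  (b history now [(1, 31), (10, 70), (11, 20), (14, 17), (17, 54)])
Read results in order: ['NONE', '70', '16', 'NONE', '74']
NONE count = 2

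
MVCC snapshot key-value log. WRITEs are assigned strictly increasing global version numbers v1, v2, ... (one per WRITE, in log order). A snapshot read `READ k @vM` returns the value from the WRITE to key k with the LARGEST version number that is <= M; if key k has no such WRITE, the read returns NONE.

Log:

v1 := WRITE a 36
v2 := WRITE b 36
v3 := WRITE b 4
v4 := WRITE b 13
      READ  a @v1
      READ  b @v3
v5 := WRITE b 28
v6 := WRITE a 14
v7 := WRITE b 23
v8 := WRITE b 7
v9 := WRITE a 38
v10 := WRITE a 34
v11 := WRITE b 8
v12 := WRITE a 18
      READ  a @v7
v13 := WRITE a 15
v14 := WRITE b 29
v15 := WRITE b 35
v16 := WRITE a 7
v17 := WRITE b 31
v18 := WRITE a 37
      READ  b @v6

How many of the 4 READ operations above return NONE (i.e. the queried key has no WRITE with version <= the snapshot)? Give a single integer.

Answer: 0

Derivation:
v1: WRITE a=36  (a history now [(1, 36)])
v2: WRITE b=36  (b history now [(2, 36)])
v3: WRITE b=4  (b history now [(2, 36), (3, 4)])
v4: WRITE b=13  (b history now [(2, 36), (3, 4), (4, 13)])
READ a @v1: history=[(1, 36)] -> pick v1 -> 36
READ b @v3: history=[(2, 36), (3, 4), (4, 13)] -> pick v3 -> 4
v5: WRITE b=28  (b history now [(2, 36), (3, 4), (4, 13), (5, 28)])
v6: WRITE a=14  (a history now [(1, 36), (6, 14)])
v7: WRITE b=23  (b history now [(2, 36), (3, 4), (4, 13), (5, 28), (7, 23)])
v8: WRITE b=7  (b history now [(2, 36), (3, 4), (4, 13), (5, 28), (7, 23), (8, 7)])
v9: WRITE a=38  (a history now [(1, 36), (6, 14), (9, 38)])
v10: WRITE a=34  (a history now [(1, 36), (6, 14), (9, 38), (10, 34)])
v11: WRITE b=8  (b history now [(2, 36), (3, 4), (4, 13), (5, 28), (7, 23), (8, 7), (11, 8)])
v12: WRITE a=18  (a history now [(1, 36), (6, 14), (9, 38), (10, 34), (12, 18)])
READ a @v7: history=[(1, 36), (6, 14), (9, 38), (10, 34), (12, 18)] -> pick v6 -> 14
v13: WRITE a=15  (a history now [(1, 36), (6, 14), (9, 38), (10, 34), (12, 18), (13, 15)])
v14: WRITE b=29  (b history now [(2, 36), (3, 4), (4, 13), (5, 28), (7, 23), (8, 7), (11, 8), (14, 29)])
v15: WRITE b=35  (b history now [(2, 36), (3, 4), (4, 13), (5, 28), (7, 23), (8, 7), (11, 8), (14, 29), (15, 35)])
v16: WRITE a=7  (a history now [(1, 36), (6, 14), (9, 38), (10, 34), (12, 18), (13, 15), (16, 7)])
v17: WRITE b=31  (b history now [(2, 36), (3, 4), (4, 13), (5, 28), (7, 23), (8, 7), (11, 8), (14, 29), (15, 35), (17, 31)])
v18: WRITE a=37  (a history now [(1, 36), (6, 14), (9, 38), (10, 34), (12, 18), (13, 15), (16, 7), (18, 37)])
READ b @v6: history=[(2, 36), (3, 4), (4, 13), (5, 28), (7, 23), (8, 7), (11, 8), (14, 29), (15, 35), (17, 31)] -> pick v5 -> 28
Read results in order: ['36', '4', '14', '28']
NONE count = 0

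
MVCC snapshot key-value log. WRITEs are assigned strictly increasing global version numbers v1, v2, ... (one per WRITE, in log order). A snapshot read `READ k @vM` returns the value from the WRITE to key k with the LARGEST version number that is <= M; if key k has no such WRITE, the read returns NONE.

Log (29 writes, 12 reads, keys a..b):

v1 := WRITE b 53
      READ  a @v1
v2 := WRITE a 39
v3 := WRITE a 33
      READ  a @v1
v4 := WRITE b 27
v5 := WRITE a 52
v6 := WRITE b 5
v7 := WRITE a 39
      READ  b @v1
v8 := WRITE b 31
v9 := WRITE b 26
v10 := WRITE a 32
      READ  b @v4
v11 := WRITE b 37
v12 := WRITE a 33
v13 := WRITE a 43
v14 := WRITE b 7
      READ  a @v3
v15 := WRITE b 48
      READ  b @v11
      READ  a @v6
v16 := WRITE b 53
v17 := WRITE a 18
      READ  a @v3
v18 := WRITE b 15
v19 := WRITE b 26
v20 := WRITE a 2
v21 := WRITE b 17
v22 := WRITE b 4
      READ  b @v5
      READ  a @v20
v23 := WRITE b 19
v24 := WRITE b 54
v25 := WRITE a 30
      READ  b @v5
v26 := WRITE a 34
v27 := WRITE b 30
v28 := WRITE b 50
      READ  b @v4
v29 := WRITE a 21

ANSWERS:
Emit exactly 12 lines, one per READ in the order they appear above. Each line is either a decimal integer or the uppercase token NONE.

Answer: NONE
NONE
53
27
33
37
52
33
27
2
27
27

Derivation:
v1: WRITE b=53  (b history now [(1, 53)])
READ a @v1: history=[] -> no version <= 1 -> NONE
v2: WRITE a=39  (a history now [(2, 39)])
v3: WRITE a=33  (a history now [(2, 39), (3, 33)])
READ a @v1: history=[(2, 39), (3, 33)] -> no version <= 1 -> NONE
v4: WRITE b=27  (b history now [(1, 53), (4, 27)])
v5: WRITE a=52  (a history now [(2, 39), (3, 33), (5, 52)])
v6: WRITE b=5  (b history now [(1, 53), (4, 27), (6, 5)])
v7: WRITE a=39  (a history now [(2, 39), (3, 33), (5, 52), (7, 39)])
READ b @v1: history=[(1, 53), (4, 27), (6, 5)] -> pick v1 -> 53
v8: WRITE b=31  (b history now [(1, 53), (4, 27), (6, 5), (8, 31)])
v9: WRITE b=26  (b history now [(1, 53), (4, 27), (6, 5), (8, 31), (9, 26)])
v10: WRITE a=32  (a history now [(2, 39), (3, 33), (5, 52), (7, 39), (10, 32)])
READ b @v4: history=[(1, 53), (4, 27), (6, 5), (8, 31), (9, 26)] -> pick v4 -> 27
v11: WRITE b=37  (b history now [(1, 53), (4, 27), (6, 5), (8, 31), (9, 26), (11, 37)])
v12: WRITE a=33  (a history now [(2, 39), (3, 33), (5, 52), (7, 39), (10, 32), (12, 33)])
v13: WRITE a=43  (a history now [(2, 39), (3, 33), (5, 52), (7, 39), (10, 32), (12, 33), (13, 43)])
v14: WRITE b=7  (b history now [(1, 53), (4, 27), (6, 5), (8, 31), (9, 26), (11, 37), (14, 7)])
READ a @v3: history=[(2, 39), (3, 33), (5, 52), (7, 39), (10, 32), (12, 33), (13, 43)] -> pick v3 -> 33
v15: WRITE b=48  (b history now [(1, 53), (4, 27), (6, 5), (8, 31), (9, 26), (11, 37), (14, 7), (15, 48)])
READ b @v11: history=[(1, 53), (4, 27), (6, 5), (8, 31), (9, 26), (11, 37), (14, 7), (15, 48)] -> pick v11 -> 37
READ a @v6: history=[(2, 39), (3, 33), (5, 52), (7, 39), (10, 32), (12, 33), (13, 43)] -> pick v5 -> 52
v16: WRITE b=53  (b history now [(1, 53), (4, 27), (6, 5), (8, 31), (9, 26), (11, 37), (14, 7), (15, 48), (16, 53)])
v17: WRITE a=18  (a history now [(2, 39), (3, 33), (5, 52), (7, 39), (10, 32), (12, 33), (13, 43), (17, 18)])
READ a @v3: history=[(2, 39), (3, 33), (5, 52), (7, 39), (10, 32), (12, 33), (13, 43), (17, 18)] -> pick v3 -> 33
v18: WRITE b=15  (b history now [(1, 53), (4, 27), (6, 5), (8, 31), (9, 26), (11, 37), (14, 7), (15, 48), (16, 53), (18, 15)])
v19: WRITE b=26  (b history now [(1, 53), (4, 27), (6, 5), (8, 31), (9, 26), (11, 37), (14, 7), (15, 48), (16, 53), (18, 15), (19, 26)])
v20: WRITE a=2  (a history now [(2, 39), (3, 33), (5, 52), (7, 39), (10, 32), (12, 33), (13, 43), (17, 18), (20, 2)])
v21: WRITE b=17  (b history now [(1, 53), (4, 27), (6, 5), (8, 31), (9, 26), (11, 37), (14, 7), (15, 48), (16, 53), (18, 15), (19, 26), (21, 17)])
v22: WRITE b=4  (b history now [(1, 53), (4, 27), (6, 5), (8, 31), (9, 26), (11, 37), (14, 7), (15, 48), (16, 53), (18, 15), (19, 26), (21, 17), (22, 4)])
READ b @v5: history=[(1, 53), (4, 27), (6, 5), (8, 31), (9, 26), (11, 37), (14, 7), (15, 48), (16, 53), (18, 15), (19, 26), (21, 17), (22, 4)] -> pick v4 -> 27
READ a @v20: history=[(2, 39), (3, 33), (5, 52), (7, 39), (10, 32), (12, 33), (13, 43), (17, 18), (20, 2)] -> pick v20 -> 2
v23: WRITE b=19  (b history now [(1, 53), (4, 27), (6, 5), (8, 31), (9, 26), (11, 37), (14, 7), (15, 48), (16, 53), (18, 15), (19, 26), (21, 17), (22, 4), (23, 19)])
v24: WRITE b=54  (b history now [(1, 53), (4, 27), (6, 5), (8, 31), (9, 26), (11, 37), (14, 7), (15, 48), (16, 53), (18, 15), (19, 26), (21, 17), (22, 4), (23, 19), (24, 54)])
v25: WRITE a=30  (a history now [(2, 39), (3, 33), (5, 52), (7, 39), (10, 32), (12, 33), (13, 43), (17, 18), (20, 2), (25, 30)])
READ b @v5: history=[(1, 53), (4, 27), (6, 5), (8, 31), (9, 26), (11, 37), (14, 7), (15, 48), (16, 53), (18, 15), (19, 26), (21, 17), (22, 4), (23, 19), (24, 54)] -> pick v4 -> 27
v26: WRITE a=34  (a history now [(2, 39), (3, 33), (5, 52), (7, 39), (10, 32), (12, 33), (13, 43), (17, 18), (20, 2), (25, 30), (26, 34)])
v27: WRITE b=30  (b history now [(1, 53), (4, 27), (6, 5), (8, 31), (9, 26), (11, 37), (14, 7), (15, 48), (16, 53), (18, 15), (19, 26), (21, 17), (22, 4), (23, 19), (24, 54), (27, 30)])
v28: WRITE b=50  (b history now [(1, 53), (4, 27), (6, 5), (8, 31), (9, 26), (11, 37), (14, 7), (15, 48), (16, 53), (18, 15), (19, 26), (21, 17), (22, 4), (23, 19), (24, 54), (27, 30), (28, 50)])
READ b @v4: history=[(1, 53), (4, 27), (6, 5), (8, 31), (9, 26), (11, 37), (14, 7), (15, 48), (16, 53), (18, 15), (19, 26), (21, 17), (22, 4), (23, 19), (24, 54), (27, 30), (28, 50)] -> pick v4 -> 27
v29: WRITE a=21  (a history now [(2, 39), (3, 33), (5, 52), (7, 39), (10, 32), (12, 33), (13, 43), (17, 18), (20, 2), (25, 30), (26, 34), (29, 21)])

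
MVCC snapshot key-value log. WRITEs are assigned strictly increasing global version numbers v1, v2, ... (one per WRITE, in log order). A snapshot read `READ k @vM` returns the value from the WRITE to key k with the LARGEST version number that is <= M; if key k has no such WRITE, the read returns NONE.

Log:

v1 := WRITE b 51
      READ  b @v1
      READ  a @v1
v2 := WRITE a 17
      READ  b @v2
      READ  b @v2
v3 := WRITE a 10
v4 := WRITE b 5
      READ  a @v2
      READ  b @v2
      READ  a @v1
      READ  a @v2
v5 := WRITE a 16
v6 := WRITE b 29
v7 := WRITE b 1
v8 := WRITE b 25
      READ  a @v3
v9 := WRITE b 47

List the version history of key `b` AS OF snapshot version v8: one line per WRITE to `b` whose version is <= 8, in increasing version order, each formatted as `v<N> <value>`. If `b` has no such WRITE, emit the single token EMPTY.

Scan writes for key=b with version <= 8:
  v1 WRITE b 51 -> keep
  v2 WRITE a 17 -> skip
  v3 WRITE a 10 -> skip
  v4 WRITE b 5 -> keep
  v5 WRITE a 16 -> skip
  v6 WRITE b 29 -> keep
  v7 WRITE b 1 -> keep
  v8 WRITE b 25 -> keep
  v9 WRITE b 47 -> drop (> snap)
Collected: [(1, 51), (4, 5), (6, 29), (7, 1), (8, 25)]

Answer: v1 51
v4 5
v6 29
v7 1
v8 25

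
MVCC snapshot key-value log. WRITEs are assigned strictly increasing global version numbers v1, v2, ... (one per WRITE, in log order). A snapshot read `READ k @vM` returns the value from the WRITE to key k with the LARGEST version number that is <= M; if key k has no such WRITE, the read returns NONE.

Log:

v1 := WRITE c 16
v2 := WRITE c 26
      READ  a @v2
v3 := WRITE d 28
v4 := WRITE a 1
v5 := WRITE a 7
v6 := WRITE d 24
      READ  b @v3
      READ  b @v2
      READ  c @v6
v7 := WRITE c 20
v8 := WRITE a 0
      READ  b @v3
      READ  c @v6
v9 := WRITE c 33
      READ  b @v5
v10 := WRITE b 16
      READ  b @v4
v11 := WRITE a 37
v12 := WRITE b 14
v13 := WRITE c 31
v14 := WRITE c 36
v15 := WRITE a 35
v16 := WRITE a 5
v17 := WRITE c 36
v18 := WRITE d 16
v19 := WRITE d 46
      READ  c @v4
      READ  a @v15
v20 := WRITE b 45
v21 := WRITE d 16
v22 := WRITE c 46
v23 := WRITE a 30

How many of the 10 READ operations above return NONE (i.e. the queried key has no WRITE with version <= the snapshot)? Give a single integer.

v1: WRITE c=16  (c history now [(1, 16)])
v2: WRITE c=26  (c history now [(1, 16), (2, 26)])
READ a @v2: history=[] -> no version <= 2 -> NONE
v3: WRITE d=28  (d history now [(3, 28)])
v4: WRITE a=1  (a history now [(4, 1)])
v5: WRITE a=7  (a history now [(4, 1), (5, 7)])
v6: WRITE d=24  (d history now [(3, 28), (6, 24)])
READ b @v3: history=[] -> no version <= 3 -> NONE
READ b @v2: history=[] -> no version <= 2 -> NONE
READ c @v6: history=[(1, 16), (2, 26)] -> pick v2 -> 26
v7: WRITE c=20  (c history now [(1, 16), (2, 26), (7, 20)])
v8: WRITE a=0  (a history now [(4, 1), (5, 7), (8, 0)])
READ b @v3: history=[] -> no version <= 3 -> NONE
READ c @v6: history=[(1, 16), (2, 26), (7, 20)] -> pick v2 -> 26
v9: WRITE c=33  (c history now [(1, 16), (2, 26), (7, 20), (9, 33)])
READ b @v5: history=[] -> no version <= 5 -> NONE
v10: WRITE b=16  (b history now [(10, 16)])
READ b @v4: history=[(10, 16)] -> no version <= 4 -> NONE
v11: WRITE a=37  (a history now [(4, 1), (5, 7), (8, 0), (11, 37)])
v12: WRITE b=14  (b history now [(10, 16), (12, 14)])
v13: WRITE c=31  (c history now [(1, 16), (2, 26), (7, 20), (9, 33), (13, 31)])
v14: WRITE c=36  (c history now [(1, 16), (2, 26), (7, 20), (9, 33), (13, 31), (14, 36)])
v15: WRITE a=35  (a history now [(4, 1), (5, 7), (8, 0), (11, 37), (15, 35)])
v16: WRITE a=5  (a history now [(4, 1), (5, 7), (8, 0), (11, 37), (15, 35), (16, 5)])
v17: WRITE c=36  (c history now [(1, 16), (2, 26), (7, 20), (9, 33), (13, 31), (14, 36), (17, 36)])
v18: WRITE d=16  (d history now [(3, 28), (6, 24), (18, 16)])
v19: WRITE d=46  (d history now [(3, 28), (6, 24), (18, 16), (19, 46)])
READ c @v4: history=[(1, 16), (2, 26), (7, 20), (9, 33), (13, 31), (14, 36), (17, 36)] -> pick v2 -> 26
READ a @v15: history=[(4, 1), (5, 7), (8, 0), (11, 37), (15, 35), (16, 5)] -> pick v15 -> 35
v20: WRITE b=45  (b history now [(10, 16), (12, 14), (20, 45)])
v21: WRITE d=16  (d history now [(3, 28), (6, 24), (18, 16), (19, 46), (21, 16)])
v22: WRITE c=46  (c history now [(1, 16), (2, 26), (7, 20), (9, 33), (13, 31), (14, 36), (17, 36), (22, 46)])
v23: WRITE a=30  (a history now [(4, 1), (5, 7), (8, 0), (11, 37), (15, 35), (16, 5), (23, 30)])
Read results in order: ['NONE', 'NONE', 'NONE', '26', 'NONE', '26', 'NONE', 'NONE', '26', '35']
NONE count = 6

Answer: 6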